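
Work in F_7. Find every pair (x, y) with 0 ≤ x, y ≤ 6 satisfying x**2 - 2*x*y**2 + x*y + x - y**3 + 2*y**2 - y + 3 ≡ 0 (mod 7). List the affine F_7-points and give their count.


Affine F_7-points: {(0, 5), (0, 6), (2, 1), (2, 5), (2, 6), (3, 3), (3, 4), (4, 3), (5, 1), (6, 2)}; count = 10.

For each of the 49 pairs (x, y) ∈ F_7², evaluate f(x, y) mod 7. Record the zeros.
  x = 0: [0↦3, 1↦3, 2↦1, 3↦5, 4↦2, 5↦0, 6↦0]  zeros at y ∈ {5, 6}
  x = 1: [0↦5, 1↦4, 2↦4, 3↦6, 4↦4, 5↦6, 6↦6]  zeros at y ∈ ∅
  x = 2: [0↦2, 1↦0, 2↦2, 3↦2, 4↦1, 5↦0, 6↦0]  zeros at y ∈ {1, 5, 6}
  x = 3: [0↦1, 1↦5, 2↦2, 3↦0, 4↦0, 5↦3, 6↦3]  zeros at y ∈ {3, 4}
  x = 4: [0↦2, 1↦5, 2↦4, 3↦0, 4↦1, 5↦1, 6↦1]  zeros at y ∈ {3}
  x = 5: [0↦5, 1↦0, 2↦1, 3↦2, 4↦4, 5↦1, 6↦1]  zeros at y ∈ {1}
  x = 6: [0↦3, 1↦4, 2↦0, 3↦6, 4↦2, 5↦3, 6↦3]  zeros at y ∈ {2}
Collecting zeros: affine points = {(0, 5), (0, 6), (2, 1), (2, 5), (2, 6), (3, 3), (3, 4), (4, 3), (5, 1), (6, 2)}.
Total count |C(F_7)_aff| = 10.


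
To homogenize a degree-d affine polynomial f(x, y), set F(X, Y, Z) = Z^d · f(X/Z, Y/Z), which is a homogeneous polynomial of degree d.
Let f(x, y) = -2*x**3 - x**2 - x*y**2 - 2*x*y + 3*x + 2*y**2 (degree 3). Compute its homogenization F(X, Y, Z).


F(X, Y, Z) = -2*X**3 - X**2*Z - X*Y**2 - 2*X*Y*Z + 3*X*Z**2 + 2*Y**2*Z

deg(f) = 3.
Substitute x = X/Z, y = Y/Z into f, then multiply by Z^3.
  monomial -2·x^3·y^0 ↦ -2·X^3·Y^0·Z^0.
  monomial -1·x^2·y^0 ↦ -1·X^2·Y^0·Z^1.
  monomial -1·x^1·y^2 ↦ -1·X^1·Y^2·Z^0.
  monomial -2·x^1·y^1 ↦ -2·X^1·Y^1·Z^1.
  monomial 3·x^1·y^0 ↦ 3·X^1·Y^0·Z^2.
  monomial 2·x^0·y^2 ↦ 2·X^0·Y^2·Z^1.
Collecting: F(X, Y, Z) = -2*X**3 - X**2*Z - X*Y**2 - 2*X*Y*Z + 3*X*Z**2 + 2*Y**2*Z.


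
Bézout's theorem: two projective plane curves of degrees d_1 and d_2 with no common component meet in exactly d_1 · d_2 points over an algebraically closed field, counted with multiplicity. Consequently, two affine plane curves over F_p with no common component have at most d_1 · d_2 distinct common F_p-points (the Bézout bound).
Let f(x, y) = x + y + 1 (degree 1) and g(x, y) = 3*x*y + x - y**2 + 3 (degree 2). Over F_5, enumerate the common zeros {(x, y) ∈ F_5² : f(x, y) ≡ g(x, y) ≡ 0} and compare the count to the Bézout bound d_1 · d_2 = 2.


Common zeros: ∅; count = 0; Bézout bound = 2.

deg(f) = 1, deg(g) = 2, so Bézout bound = 2.
Scan x ∈ F_5. For each x, list the y ∈ F_5 with f(x, y) ≡ 0 and those with g(x, y) ≡ 0 (mod 5); the common zeros in that column are the intersection.
  x = 0: f ≡ 0 at y ∈ {4}; g ≡ 0 at y ∈ ∅; common: ∅.
  x = 1: f ≡ 0 at y ∈ {3}; g ≡ 0 at y ∈ {4}; common: ∅.
  x = 2: f ≡ 0 at y ∈ {2}; g ≡ 0 at y ∈ {0, 1}; common: ∅.
  x = 3: f ≡ 0 at y ∈ {1}; g ≡ 0 at y ∈ {2}; common: ∅.
  x = 4: f ≡ 0 at y ∈ {0}; g ≡ 0 at y ∈ ∅; common: ∅.
Collecting: common zeros = ∅, so the count is 0.
Comparison with the Bézout bound: 0 ≤ 2 = deg(f)·deg(g), as expected for curves with no common component (the affine F_5-count falls short of the bound because intersections may lie at infinity, over extension fields, or carry multiplicity).


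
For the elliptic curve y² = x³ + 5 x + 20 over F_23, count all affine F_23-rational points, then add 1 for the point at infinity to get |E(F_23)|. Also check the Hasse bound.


Affine points = {(1, 7), (1, 16), (3, 4), (3, 19), (4, 9), (4, 14), (5, 3), (5, 20), (6, 6), (6, 17), (9, 9), (9, 14), (10, 9), (10, 14), (11, 7), (11, 16), (17, 2), (17, 21), (18, 10), (18, 13), (20, 1), (20, 22), (21, 5), (21, 18)}; affine count = 24; |E(F_23)| = 25.

Discriminant check: Δ ∝ 4a³ + 27b² = 4·5³ + 27·20² = 4·125 + 27·400 ≡ 7 (mod 23). Nonzero ⇒ E is nonsingular.
For each x ∈ F_23, compute rhs = x³ + 5·x + 20 mod 23, then count y ∈ F_23 with y² ≡ rhs.
  x = 0: rhs = 20, matching y values: none (0 points).
  x = 1: rhs = 3, matching y values: 7, 16 (2 points).
  x = 2: rhs = 15, matching y values: none (0 points).
  x = 3: rhs = 16, matching y values: 4, 19 (2 points).
  x = 4: rhs = 12, matching y values: 9, 14 (2 points).
  x = 5: rhs = 9, matching y values: 3, 20 (2 points).
  x = 6: rhs = 13, matching y values: 6, 17 (2 points).
  x = 7: rhs = 7, matching y values: none (0 points).
  x = 8: rhs = 20, matching y values: none (0 points).
  x = 9: rhs = 12, matching y values: 9, 14 (2 points).
  x = 10: rhs = 12, matching y values: 9, 14 (2 points).
  x = 11: rhs = 3, matching y values: 7, 16 (2 points).
  x = 12: rhs = 14, matching y values: none (0 points).
  x = 13: rhs = 5, matching y values: none (0 points).
  x = 14: rhs = 5, matching y values: none (0 points).
  x = 15: rhs = 20, matching y values: none (0 points).
  x = 16: rhs = 10, matching y values: none (0 points).
  x = 17: rhs = 4, matching y values: 2, 21 (2 points).
  x = 18: rhs = 8, matching y values: 10, 13 (2 points).
  x = 19: rhs = 5, matching y values: none (0 points).
  x = 20: rhs = 1, matching y values: 1, 22 (2 points).
  x = 21: rhs = 2, matching y values: 5, 18 (2 points).
  x = 22: rhs = 14, matching y values: none (0 points).
Total affine count: 24.
Full point count |E(F_23)| = 24 + 1 = 25.
Hasse bound: |25 − (23+1)| = |1| = 1 ≤ 2√23 ≈ 9.5917 ✓.


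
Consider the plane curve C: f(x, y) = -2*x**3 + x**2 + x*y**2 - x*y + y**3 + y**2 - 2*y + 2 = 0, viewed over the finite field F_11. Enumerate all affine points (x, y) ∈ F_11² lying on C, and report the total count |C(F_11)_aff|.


Affine F_11-points: {(0, 6), (1, 2), (4, 0), (4, 1), (4, 5), (6, 2), (8, 3), (9, 0), (9, 1), (10, 2), (10, 7)}; count = 11.

For each of the 121 pairs (x, y) ∈ F_11², evaluate f(x, y) mod 11. Record the zeros.
  x = 0: [0↦2, 1↦2, 2↦10, 3↦10, 4↦8, 5↦10, 6↦0, 7↦6, 8↦1, 9↦2, 10↦4]  zeros at y ∈ {6}
  x = 1: [0↦1, 1↦1, 2↦0, 3↦4, 4↦8, 5↦7, 6↦7, 7↦3, 8↦1, 9↦7, 10↦5]  zeros at y ∈ {2}
  x = 2: [0↦1, 1↦1, 2↦2, 3↦10, 4↦9, 5↦5, 6↦4, 7↦1, 8↦2, 9↦2, 10↦7]  zeros at y ∈ ∅
  x = 3: [0↦1, 1↦1, 2↦4, 3↦5, 4↦10, 5↦3, 6↦1, 7↦10, 8↦3, 9↦8, 10↦9]  zeros at y ∈ ∅
  x = 4: [0↦0, 1↦0, 2↦5, 3↦10, 4↦10, 5↦0, 6↦8, 7↦7, 8↦3, 9↦2, 10↦10]  zeros at y ∈ {0, 1, 5}
  x = 5: [0↦8, 1↦8, 2↦4, 3↦2, 4↦8, 5↦6, 6↦2, 7↦2, 8↦1, 9↦5, 10↦9]  zeros at y ∈ ∅
  x = 6: [0↦2, 1↦2, 2↦0, 3↦2, 4↦3, 5↦9, 6↦4, 7↦5, 8↦7, 9↦5, 10↦5]  zeros at y ∈ {2}
  x = 7: [0↦3, 1↦3, 2↦3, 3↦9, 4↦5, 5↦8, 6↦2, 7↦4, 8↦9, 9↦1, 10↦8]  zeros at y ∈ ∅
  x = 8: [0↦10, 1↦10, 2↦1, 3↦0, 4↦2, 5↦2, 6↦6, 7↦9, 8↦6, 9↦3, 10↦6]  zeros at y ∈ {3}
  x = 9: [0↦0, 1↦0, 2↦4, 3↦7, 4↦4, 5↦1, 6↦4, 7↦8, 8↦8, 9↦10, 10↦9]  zeros at y ∈ {0, 1}
  x = 10: [0↦5, 1↦5, 2↦0, 3↦7, 4↦10, 5↦4, 6↦6, 7↦0, 8↦3, 9↦10, 10↦5]  zeros at y ∈ {2, 7}
Collecting zeros: affine points = {(0, 6), (1, 2), (4, 0), (4, 1), (4, 5), (6, 2), (8, 3), (9, 0), (9, 1), (10, 2), (10, 7)}.
Total count |C(F_11)_aff| = 11.


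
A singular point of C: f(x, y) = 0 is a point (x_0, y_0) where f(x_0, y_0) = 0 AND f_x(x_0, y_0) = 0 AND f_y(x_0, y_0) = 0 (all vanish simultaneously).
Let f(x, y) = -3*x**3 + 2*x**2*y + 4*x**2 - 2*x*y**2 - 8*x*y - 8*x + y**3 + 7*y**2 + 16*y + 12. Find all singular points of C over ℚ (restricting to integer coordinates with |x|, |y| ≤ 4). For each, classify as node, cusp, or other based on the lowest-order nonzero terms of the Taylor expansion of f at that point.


Singular points: {(0, -2)}; classification: cusp.

Compute partial derivatives:
  f_x = -9*x**2 + 4*x*y + 8*x - 2*y**2 - 8*y - 8.
  f_y = 2*x**2 - 4*x*y - 8*x + 3*y**2 + 14*y + 16.
Scan x_0 ∈ {−4, ..., 4}. For each x_0, f_y(x_0, y) is a polynomial in y; find its integer roots y ∈ {−4, ..., 4}, then test f_x and f at those candidates.
  x = -4: f_y(-4, y) = 3*y**2 + 30*y + 80; no integer root y with |y| ≤ 4.
  x = -3: f_y(-3, y) = 3*y**2 + 26*y + 58; no integer root y with |y| ≤ 4.
  x = -2: f_y(-2, y) = 3*y**2 + 22*y + 40; vanishes at y ∈ {-4}. (-2, -4): f_x = -28 ≠ 0.
  x = -1: f_y(-1, y) = 3*y**2 + 18*y + 26; no integer root y with |y| ≤ 4.
  x = 0: f_y(0, y) = 3*y**2 + 14*y + 16; vanishes at y ∈ {-2}. (0, -2): f_x = 0, f = 0 — SINGULAR.
  x = 1: f_y(1, y) = 3*y**2 + 10*y + 10; no integer root y with |y| ≤ 4.
  x = 2: f_y(2, y) = 3*y**2 + 6*y + 8; no integer root y with |y| ≤ 4.
  x = 3: f_y(3, y) = 3*y**2 + 2*y + 10; no integer root y with |y| ≤ 4.
  x = 4: f_y(4, y) = 3*y**2 - 2*y + 16; no integer root y with |y| ≤ 4.
Only singular point on the grid: (0, -2).
Classify: substitute x = 0 + u, y = -2 + v and expand: f = -3*u**3 + 2*u**2*v - 2*u*v**2 + v**3 + v**2.
No constant or linear terms (consistent with a singular point). Quadratic part: v**2. Cubic part: -3*u**3 + 2*u**2*v - 2*u*v**2 + v**3.
The quadratic part v**2 is a perfect square, so there is a single (double) tangent line v = 0, i.e. y = -2. Restricting the cubic part to that line (v = 0) leaves -3*u**3 ≠ 0, so f is not divisible by v and the branch is v² ≈ 3*u**3 to lowest order — this is a cusp.
Classification: cusp.


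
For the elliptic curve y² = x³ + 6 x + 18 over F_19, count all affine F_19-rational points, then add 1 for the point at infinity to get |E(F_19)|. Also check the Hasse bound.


Affine points = {(1, 5), (1, 14), (2, 0), (3, 5), (3, 14), (4, 7), (4, 12), (6, 2), (6, 17), (7, 2), (7, 17), (11, 3), (11, 16), (15, 5), (15, 14), (16, 7), (16, 12), (17, 6), (17, 13), (18, 7), (18, 12)}; affine count = 21; |E(F_19)| = 22.

Discriminant check: Δ ∝ 4a³ + 27b² = 4·6³ + 27·18² = 4·216 + 27·324 ≡ 17 (mod 19). Nonzero ⇒ E is nonsingular.
For each x ∈ F_19, compute rhs = x³ + 6·x + 18 mod 19, then count y ∈ F_19 with y² ≡ rhs.
  x = 0: rhs = 18, matching y values: none (0 points).
  x = 1: rhs = 6, matching y values: 5, 14 (2 points).
  x = 2: rhs = 0, matching y values: 0 (1 points).
  x = 3: rhs = 6, matching y values: 5, 14 (2 points).
  x = 4: rhs = 11, matching y values: 7, 12 (2 points).
  x = 5: rhs = 2, matching y values: none (0 points).
  x = 6: rhs = 4, matching y values: 2, 17 (2 points).
  x = 7: rhs = 4, matching y values: 2, 17 (2 points).
  x = 8: rhs = 8, matching y values: none (0 points).
  x = 9: rhs = 3, matching y values: none (0 points).
  x = 10: rhs = 14, matching y values: none (0 points).
  x = 11: rhs = 9, matching y values: 3, 16 (2 points).
  x = 12: rhs = 13, matching y values: none (0 points).
  x = 13: rhs = 13, matching y values: none (0 points).
  x = 14: rhs = 15, matching y values: none (0 points).
  x = 15: rhs = 6, matching y values: 5, 14 (2 points).
  x = 16: rhs = 11, matching y values: 7, 12 (2 points).
  x = 17: rhs = 17, matching y values: 6, 13 (2 points).
  x = 18: rhs = 11, matching y values: 7, 12 (2 points).
Total affine count: 21.
Full point count |E(F_19)| = 21 + 1 = 22.
Hasse bound: |22 − (19+1)| = |2| = 2 ≤ 2√19 ≈ 8.7178 ✓.


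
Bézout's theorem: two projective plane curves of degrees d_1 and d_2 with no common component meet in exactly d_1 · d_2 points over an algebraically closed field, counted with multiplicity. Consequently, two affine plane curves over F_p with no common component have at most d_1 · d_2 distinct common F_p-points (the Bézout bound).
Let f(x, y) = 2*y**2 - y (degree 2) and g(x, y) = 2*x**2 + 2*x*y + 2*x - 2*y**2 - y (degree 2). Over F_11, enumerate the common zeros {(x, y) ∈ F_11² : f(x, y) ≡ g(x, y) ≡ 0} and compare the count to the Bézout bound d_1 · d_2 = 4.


Common zeros: {(0, 0), (10, 0)}; count = 2; Bézout bound = 4.

deg(f) = 2, deg(g) = 2, so Bézout bound = 4.
Scan x ∈ F_11. For each x, list the y ∈ F_11 with f(x, y) ≡ 0 and those with g(x, y) ≡ 0 (mod 11); the common zeros in that column are the intersection.
  x = 0: f ≡ 0 at y ∈ {0, 6}; g ≡ 0 at y ∈ {0, 5}; common: {0}.
  x = 1: f ≡ 0 at y ∈ {0, 6}; g ≡ 0 at y ∈ {3}; common: ∅.
  x = 2: f ≡ 0 at y ∈ {0, 6}; g ≡ 0 at y ∈ ∅; common: ∅.
  x = 3: f ≡ 0 at y ∈ {0, 6}; g ≡ 0 at y ∈ ∅; common: ∅.
  x = 4: f ≡ 0 at y ∈ {0, 6}; g ≡ 0 at y ∈ ∅; common: ∅.
  x = 5: f ≡ 0 at y ∈ {0, 6}; g ≡ 0 at y ∈ {5}; common: ∅.
  x = 6: f ≡ 0 at y ∈ {0, 6}; g ≡ 0 at y ∈ {3, 8}; common: ∅.
  x = 7: f ≡ 0 at y ∈ {0, 6}; g ≡ 0 at y ∈ {4, 8}; common: ∅.
  x = 8: f ≡ 0 at y ∈ {0, 6}; g ≡ 0 at y ∈ ∅; common: ∅.
  x = 9: f ≡ 0 at y ∈ {0, 6}; g ≡ 0 at y ∈ ∅; common: ∅.
  x = 10: f ≡ 0 at y ∈ {0, 6}; g ≡ 0 at y ∈ {0, 4}; common: {0}.
Collecting: common zeros = {(0, 0), (10, 0)}, so the count is 2.
Comparison with the Bézout bound: 2 ≤ 4 = deg(f)·deg(g), as expected for curves with no common component (the affine F_11-count falls short of the bound because intersections may lie at infinity, over extension fields, or carry multiplicity).


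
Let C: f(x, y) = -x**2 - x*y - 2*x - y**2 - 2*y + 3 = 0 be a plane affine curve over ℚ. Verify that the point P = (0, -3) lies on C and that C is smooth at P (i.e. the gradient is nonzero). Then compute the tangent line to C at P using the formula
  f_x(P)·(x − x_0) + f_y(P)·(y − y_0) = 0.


Tangent line at P: x + 4*y + 12 = 0.

Step 1: f(0, -3) = 0, so P lies on C.
Step 2: partial derivatives
  f_x(x, y) = -2*x - y - 2, f_y(x, y) = -x - 2*y - 2.
  f_x(P) = 1, f_y(P) = 4 (gradient nonzero, so P is smooth).
Step 3: tangent line at P: 1·(x − 0) + 4·(y − -3) = 0.
Expanding: x + 4*y + 12 = 0.


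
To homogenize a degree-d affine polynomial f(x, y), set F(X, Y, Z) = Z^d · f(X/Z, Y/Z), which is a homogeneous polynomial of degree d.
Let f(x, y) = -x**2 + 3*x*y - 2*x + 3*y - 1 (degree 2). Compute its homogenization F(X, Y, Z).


F(X, Y, Z) = -X**2 + 3*X*Y - 2*X*Z + 3*Y*Z - Z**2

deg(f) = 2.
Substitute x = X/Z, y = Y/Z into f, then multiply by Z^2.
  monomial -1·x^2·y^0 ↦ -1·X^2·Y^0·Z^0.
  monomial 3·x^1·y^1 ↦ 3·X^1·Y^1·Z^0.
  monomial -2·x^1·y^0 ↦ -2·X^1·Y^0·Z^1.
  monomial 3·x^0·y^1 ↦ 3·X^0·Y^1·Z^1.
  monomial -1·x^0·y^0 ↦ -1·X^0·Y^0·Z^2.
Collecting: F(X, Y, Z) = -X**2 + 3*X*Y - 2*X*Z + 3*Y*Z - Z**2.


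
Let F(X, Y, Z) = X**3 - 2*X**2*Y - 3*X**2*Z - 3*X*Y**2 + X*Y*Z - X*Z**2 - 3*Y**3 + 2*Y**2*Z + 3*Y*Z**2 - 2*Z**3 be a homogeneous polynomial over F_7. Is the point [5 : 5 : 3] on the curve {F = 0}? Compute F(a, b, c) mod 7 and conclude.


F(5,5,3) ≡ 1 (mod 7); P is NOT on the curve.

Evaluate F(5, 5, 3) term-by-term (mod 7).
  X**3 ↦ 1·125·1·1 = 125
  -2*X**2*Y ↦ -2·25·5·1 = -250
  -3*X**2*Z ↦ -3·25·1·3 = -225
  -3*X*Y**2 ↦ -3·5·25·1 = -375
  X*Y*Z ↦ 1·5·5·3 = 75
  -X*Z**2 ↦ -1·5·1·9 = -45
  -3*Y**3 ↦ -3·1·125·1 = -375
  2*Y**2*Z ↦ 2·1·25·3 = 150
  3*Y*Z**2 ↦ 3·1·5·9 = 135
  -2*Z**3 ↦ -2·1·1·27 = -54
Sum: F(5, 5, 3) = (125) + (-250) + (-225) + (-375) + (75) + (-45) + (-375) + (150) + (135) + (-54) = -839.
Reducing mod 7: -839 ≡ 1 (mod 7).
Since F(a, b, c) ≡ 1 ≠ 0 (mod 7), P does NOT lie on the curve.


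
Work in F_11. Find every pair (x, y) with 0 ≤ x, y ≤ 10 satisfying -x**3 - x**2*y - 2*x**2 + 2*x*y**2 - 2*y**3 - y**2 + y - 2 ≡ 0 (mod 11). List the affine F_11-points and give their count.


Affine F_11-points: {(2, 4), (5, 6), (5, 9), (6, 5), (6, 7), (6, 10), (8, 7), (8, 8), (8, 9), (9, 2), (9, 3), (9, 9), (10, 7)}; count = 13.

For each of the 121 pairs (x, y) ∈ F_11², evaluate f(x, y) mod 11. Record the zeros.
  x = 0: [0↦9, 1↦7, 2↦2, 3↦4, 4↦1, 5↦3, 6↦9, 7↦7, 8↦7, 9↦8, 10↦9]  zeros at y ∈ ∅
  x = 1: [0↦6, 1↦5, 2↦5, 3↦5, 4↦4, 5↦1, 6↦6, 7↦7, 8↦3, 9↦4, 10↦9]  zeros at y ∈ ∅
  x = 2: [0↦4, 1↦2, 2↦5, 3↦1, 4↦0, 5↦1, 6↦3, 7↦5, 8↦6, 9↦5, 10↦1]  zeros at y ∈ {4}
  x = 3: [0↦8, 1↦3, 2↦7, 3↦8, 4↦5, 5↦8, 6↦5, 7↦6, 8↦10, 9↦5, 10↦1]  zeros at y ∈ ∅
  x = 4: [0↦1, 1↦2, 2↦5, 3↦9, 4↦2, 5↦5, 6↦6, 7↦4, 8↦9, 9↦9, 10↦3]  zeros at y ∈ ∅
  x = 5: [0↦10, 1↦4, 2↦4, 3↦9, 4↦7, 5↦8, 6↦0, 7↦4, 8↦8, 9↦0, 10↦1]  zeros at y ∈ {6, 9}
  x = 6: [0↦7, 1↦3, 2↦9, 3↦2, 4↦3, 5↦0, 6↦3, 7↦0, 8↦1, 9↦5, 10↦0]  zeros at y ∈ {5, 7, 10}
  x = 7: [0↦8, 1↦4, 2↦3, 3↦4, 4↦6, 5↦8, 6↦9, 7↦8, 8↦4, 9↦7, 10↦5]  zeros at y ∈ ∅
  x = 8: [0↦7, 1↦1, 2↦2, 3↦9, 4↦10, 5↦4, 6↦1, 7↦0, 8↦0, 9↦0, 10↦10]  zeros at y ∈ {7, 8, 9}
  x = 9: [0↦9, 1↦10, 2↦0, 3↦0, 4↦9, 5↦4, 6↦6, 7↦3, 8↦5, 9↦0, 10↦9]  zeros at y ∈ {2, 3, 9}
  x = 10: [0↦8, 1↦3, 2↦2, 3↦4, 4↦8, 5↦2, 6↦7, 7↦0, 8↦2, 9↦1, 10↦7]  zeros at y ∈ {7}
Collecting zeros: affine points = {(2, 4), (5, 6), (5, 9), (6, 5), (6, 7), (6, 10), (8, 7), (8, 8), (8, 9), (9, 2), (9, 3), (9, 9), (10, 7)}.
Total count |C(F_11)_aff| = 13.


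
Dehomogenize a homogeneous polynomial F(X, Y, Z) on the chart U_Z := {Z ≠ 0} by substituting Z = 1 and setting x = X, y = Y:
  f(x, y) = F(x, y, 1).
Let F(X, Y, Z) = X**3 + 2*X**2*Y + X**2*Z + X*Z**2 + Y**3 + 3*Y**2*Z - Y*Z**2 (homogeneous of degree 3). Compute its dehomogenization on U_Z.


f(x, y) = x**3 + 2*x**2*y + x**2 + x + y**3 + 3*y**2 - y

On U_Z we set Z = 1. Each monomial c·X^i·Y^j·Z^k in F becomes c·x^i·y^j·1^k = c·x^i·y^j.
Substituting Z = 1: F(X, Y, 1) = x**3 + 2*x**2*y + x**2 + x + y**3 + 3*y**2 - y.
Note: deg(f) ≤ deg(F) = 3; strict inequality happens when F is divisible by Z (lost terms).


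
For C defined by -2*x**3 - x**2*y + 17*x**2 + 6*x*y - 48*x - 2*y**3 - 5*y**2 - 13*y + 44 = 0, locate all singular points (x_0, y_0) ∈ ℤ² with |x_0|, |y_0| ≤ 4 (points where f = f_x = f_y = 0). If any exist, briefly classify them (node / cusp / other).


Singular points: {(3, -1)}; classification: cusp.

Compute partial derivatives:
  f_x = -6*x**2 - 2*x*y + 34*x + 6*y - 48.
  f_y = -x**2 + 6*x - 6*y**2 - 10*y - 13.
Scan x_0 ∈ {−4, ..., 4}. For each x_0, f_y(x_0, y) is a polynomial in y; find its integer roots y ∈ {−4, ..., 4}, then test f_x and f at those candidates.
  x = -4: f_y(-4, y) = -6*y**2 - 10*y - 53; no integer root y with |y| ≤ 4.
  x = -3: f_y(-3, y) = -6*y**2 - 10*y - 40; no integer root y with |y| ≤ 4.
  x = -2: f_y(-2, y) = -6*y**2 - 10*y - 29; no integer root y with |y| ≤ 4.
  x = -1: f_y(-1, y) = -6*y**2 - 10*y - 20; no integer root y with |y| ≤ 4.
  x = 0: f_y(0, y) = -6*y**2 - 10*y - 13; no integer root y with |y| ≤ 4.
  x = 1: f_y(1, y) = -6*y**2 - 10*y - 8; no integer root y with |y| ≤ 4.
  x = 2: f_y(2, y) = -6*y**2 - 10*y - 5; no integer root y with |y| ≤ 4.
  x = 3: f_y(3, y) = -6*y**2 - 10*y - 4; vanishes at y ∈ {-1}. (3, -1): f_x = 0, f = 0 — SINGULAR.
  x = 4: f_y(4, y) = -6*y**2 - 10*y - 5; no integer root y with |y| ≤ 4.
Only singular point on the grid: (3, -1).
Classify: substitute x = 3 + u, y = -1 + v and expand: f = -2*u**3 - u**2*v - 2*v**3 + v**2.
No constant or linear terms (consistent with a singular point). Quadratic part: v**2. Cubic part: -2*u**3 - u**2*v - 2*v**3.
The quadratic part v**2 is a perfect square, so there is a single (double) tangent line v = 0, i.e. y = -1. Restricting the cubic part to that line (v = 0) leaves -2*u**3 ≠ 0, so f is not divisible by v and the branch is v² ≈ 2*u**3 to lowest order — this is a cusp.
Classification: cusp.


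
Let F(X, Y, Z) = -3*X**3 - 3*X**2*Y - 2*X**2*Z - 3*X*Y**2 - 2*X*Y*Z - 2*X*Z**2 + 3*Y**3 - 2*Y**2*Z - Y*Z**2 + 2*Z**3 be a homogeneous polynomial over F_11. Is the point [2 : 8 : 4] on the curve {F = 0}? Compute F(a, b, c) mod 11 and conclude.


F(2,8,4) ≡ 10 (mod 11); P is NOT on the curve.

Evaluate F(2, 8, 4) term-by-term (mod 11).
  -3*X**3 ↦ -3·8·1·1 = -24
  -3*X**2*Y ↦ -3·4·8·1 = -96
  -2*X**2*Z ↦ -2·4·1·4 = -32
  -3*X*Y**2 ↦ -3·2·64·1 = -384
  -2*X*Y*Z ↦ -2·2·8·4 = -128
  -2*X*Z**2 ↦ -2·2·1·16 = -64
  3*Y**3 ↦ 3·1·512·1 = 1536
  -2*Y**2*Z ↦ -2·1·64·4 = -512
  -Y*Z**2 ↦ -1·1·8·16 = -128
  2*Z**3 ↦ 2·1·1·64 = 128
Sum: F(2, 8, 4) = (-24) + (-96) + (-32) + (-384) + (-128) + (-64) + (1536) + (-512) + (-128) + (128) = 296.
Reducing mod 11: 296 ≡ 10 (mod 11).
Since F(a, b, c) ≡ 10 ≠ 0 (mod 11), P does NOT lie on the curve.


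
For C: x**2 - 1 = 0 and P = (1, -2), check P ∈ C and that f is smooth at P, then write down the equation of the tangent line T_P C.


Tangent line at P: 2*x - 2 = 0.

Step 1: f(1, -2) = 0, so P lies on C.
Step 2: partial derivatives
  f_x(x, y) = 2*x, f_y(x, y) = 0.
  f_x(P) = 2, f_y(P) = 0 (gradient nonzero, so P is smooth).
Step 3: tangent line at P: 2·(x − 1) + 0·(y − -2) = 0.
Expanding: 2*x - 2 = 0.


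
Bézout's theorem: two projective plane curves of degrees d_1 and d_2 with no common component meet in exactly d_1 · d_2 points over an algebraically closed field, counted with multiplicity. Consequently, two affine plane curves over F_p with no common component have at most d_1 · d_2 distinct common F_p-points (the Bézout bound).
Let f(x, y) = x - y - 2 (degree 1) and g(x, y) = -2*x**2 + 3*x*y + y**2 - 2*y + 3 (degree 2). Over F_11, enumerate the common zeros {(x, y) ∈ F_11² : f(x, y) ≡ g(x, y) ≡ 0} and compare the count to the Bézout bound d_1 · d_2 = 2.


Common zeros: {(0, 9), (6, 4)}; count = 2; Bézout bound = 2.

deg(f) = 1, deg(g) = 2, so Bézout bound = 2.
Scan x ∈ F_11. For each x, list the y ∈ F_11 with f(x, y) ≡ 0 and those with g(x, y) ≡ 0 (mod 11); the common zeros in that column are the intersection.
  x = 0: f ≡ 0 at y ∈ {9}; g ≡ 0 at y ∈ {4, 9}; common: {9}.
  x = 1: f ≡ 0 at y ∈ {10}; g ≡ 0 at y ∈ ∅; common: ∅.
  x = 2: f ≡ 0 at y ∈ {0}; g ≡ 0 at y ∈ {1, 6}; common: ∅.
  x = 3: f ≡ 0 at y ∈ {1}; g ≡ 0 at y ∈ ∅; common: ∅.
  x = 4: f ≡ 0 at y ∈ {2}; g ≡ 0 at y ∈ ∅; common: ∅.
  x = 5: f ≡ 0 at y ∈ {3}; g ≡ 0 at y ∈ {1, 8}; common: ∅.
  x = 6: f ≡ 0 at y ∈ {4}; g ≡ 0 at y ∈ {2, 4}; common: {4}.
  x = 7: f ≡ 0 at y ∈ {5}; g ≡ 0 at y ∈ {6, 8}; common: ∅.
  x = 8: f ≡ 0 at y ∈ {6}; g ≡ 0 at y ∈ {2, 9}; common: ∅.
  x = 9: f ≡ 0 at y ∈ {7}; g ≡ 0 at y ∈ ∅; common: ∅.
  x = 10: f ≡ 0 at y ∈ {8}; g ≡ 0 at y ∈ ∅; common: ∅.
Collecting: common zeros = {(0, 9), (6, 4)}, so the count is 2.
Comparison with the Bézout bound: 2 ≤ 2 = deg(f)·deg(g), as expected for curves with no common component (the bound is attained).


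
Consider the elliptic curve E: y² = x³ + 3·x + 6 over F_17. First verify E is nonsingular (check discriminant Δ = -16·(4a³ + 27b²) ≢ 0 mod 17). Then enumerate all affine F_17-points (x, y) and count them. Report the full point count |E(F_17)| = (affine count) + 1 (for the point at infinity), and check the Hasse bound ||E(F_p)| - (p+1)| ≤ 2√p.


Affine points = {(3, 5), (3, 12), (6, 6), (6, 11), (7, 8), (7, 9), (8, 7), (8, 10), (10, 4), (10, 13), (12, 6), (12, 11), (13, 7), (13, 10), (14, 2), (14, 15), (15, 3), (15, 14), (16, 6), (16, 11)}; affine count = 20; |E(F_17)| = 21.

Discriminant check: Δ ∝ 4a³ + 27b² = 4·3³ + 27·6² = 4·27 + 27·36 ≡ 9 (mod 17). Nonzero ⇒ E is nonsingular.
For each x ∈ F_17, compute rhs = x³ + 3·x + 6 mod 17, then count y ∈ F_17 with y² ≡ rhs.
  x = 0: rhs = 6, matching y values: none (0 points).
  x = 1: rhs = 10, matching y values: none (0 points).
  x = 2: rhs = 3, matching y values: none (0 points).
  x = 3: rhs = 8, matching y values: 5, 12 (2 points).
  x = 4: rhs = 14, matching y values: none (0 points).
  x = 5: rhs = 10, matching y values: none (0 points).
  x = 6: rhs = 2, matching y values: 6, 11 (2 points).
  x = 7: rhs = 13, matching y values: 8, 9 (2 points).
  x = 8: rhs = 15, matching y values: 7, 10 (2 points).
  x = 9: rhs = 14, matching y values: none (0 points).
  x = 10: rhs = 16, matching y values: 4, 13 (2 points).
  x = 11: rhs = 10, matching y values: none (0 points).
  x = 12: rhs = 2, matching y values: 6, 11 (2 points).
  x = 13: rhs = 15, matching y values: 7, 10 (2 points).
  x = 14: rhs = 4, matching y values: 2, 15 (2 points).
  x = 15: rhs = 9, matching y values: 3, 14 (2 points).
  x = 16: rhs = 2, matching y values: 6, 11 (2 points).
Total affine count: 20.
Full point count |E(F_17)| = 20 + 1 = 21.
Hasse bound: |21 − (17+1)| = |3| = 3 ≤ 2√17 ≈ 8.2462 ✓.


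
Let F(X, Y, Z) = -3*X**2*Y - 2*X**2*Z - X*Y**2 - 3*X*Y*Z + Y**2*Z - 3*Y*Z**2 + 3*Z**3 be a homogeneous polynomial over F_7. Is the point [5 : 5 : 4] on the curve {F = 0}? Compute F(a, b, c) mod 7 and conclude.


F(5,5,4) ≡ 4 (mod 7); P is NOT on the curve.

Evaluate F(5, 5, 4) term-by-term (mod 7).
  -3*X**2*Y ↦ -3·25·5·1 = -375
  -2*X**2*Z ↦ -2·25·1·4 = -200
  -X*Y**2 ↦ -1·5·25·1 = -125
  -3*X*Y*Z ↦ -3·5·5·4 = -300
  Y**2*Z ↦ 1·1·25·4 = 100
  -3*Y*Z**2 ↦ -3·1·5·16 = -240
  3*Z**3 ↦ 3·1·1·64 = 192
Sum: F(5, 5, 4) = (-375) + (-200) + (-125) + (-300) + (100) + (-240) + (192) = -948.
Reducing mod 7: -948 ≡ 4 (mod 7).
Since F(a, b, c) ≡ 4 ≠ 0 (mod 7), P does NOT lie on the curve.


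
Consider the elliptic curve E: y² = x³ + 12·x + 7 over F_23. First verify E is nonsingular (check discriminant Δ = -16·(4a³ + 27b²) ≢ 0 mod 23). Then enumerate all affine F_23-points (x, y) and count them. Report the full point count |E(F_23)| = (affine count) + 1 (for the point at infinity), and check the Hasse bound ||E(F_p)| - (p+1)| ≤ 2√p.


Affine points = {(2, 4), (2, 19), (3, 1), (3, 22), (4, 2), (4, 21), (5, 10), (5, 13), (9, 4), (9, 19), (10, 0), (12, 4), (12, 19), (17, 8), (17, 15), (18, 11), (18, 12), (20, 6), (20, 17)}; affine count = 19; |E(F_23)| = 20.

Discriminant check: Δ ∝ 4a³ + 27b² = 4·12³ + 27·7² = 4·1728 + 27·49 ≡ 1 (mod 23). Nonzero ⇒ E is nonsingular.
For each x ∈ F_23, compute rhs = x³ + 12·x + 7 mod 23, then count y ∈ F_23 with y² ≡ rhs.
  x = 0: rhs = 7, matching y values: none (0 points).
  x = 1: rhs = 20, matching y values: none (0 points).
  x = 2: rhs = 16, matching y values: 4, 19 (2 points).
  x = 3: rhs = 1, matching y values: 1, 22 (2 points).
  x = 4: rhs = 4, matching y values: 2, 21 (2 points).
  x = 5: rhs = 8, matching y values: 10, 13 (2 points).
  x = 6: rhs = 19, matching y values: none (0 points).
  x = 7: rhs = 20, matching y values: none (0 points).
  x = 8: rhs = 17, matching y values: none (0 points).
  x = 9: rhs = 16, matching y values: 4, 19 (2 points).
  x = 10: rhs = 0, matching y values: 0 (1 points).
  x = 11: rhs = 21, matching y values: none (0 points).
  x = 12: rhs = 16, matching y values: 4, 19 (2 points).
  x = 13: rhs = 14, matching y values: none (0 points).
  x = 14: rhs = 21, matching y values: none (0 points).
  x = 15: rhs = 20, matching y values: none (0 points).
  x = 16: rhs = 17, matching y values: none (0 points).
  x = 17: rhs = 18, matching y values: 8, 15 (2 points).
  x = 18: rhs = 6, matching y values: 11, 12 (2 points).
  x = 19: rhs = 10, matching y values: none (0 points).
  x = 20: rhs = 13, matching y values: 6, 17 (2 points).
  x = 21: rhs = 21, matching y values: none (0 points).
  x = 22: rhs = 17, matching y values: none (0 points).
Total affine count: 19.
Full point count |E(F_23)| = 19 + 1 = 20.
Hasse bound: |20 − (23+1)| = |-4| = 4 ≤ 2√23 ≈ 9.5917 ✓.


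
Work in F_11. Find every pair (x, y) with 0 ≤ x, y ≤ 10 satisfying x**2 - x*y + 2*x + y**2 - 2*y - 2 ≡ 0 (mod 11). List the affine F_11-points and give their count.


Affine F_11-points: {(0, 6), (0, 7), (1, 5), (1, 9), (2, 5), (2, 10), (4, 0), (4, 6), (5, 0), (5, 7), (6, 9), (6, 10)}; count = 12.

For each of the 121 pairs (x, y) ∈ F_11², evaluate f(x, y) mod 11. Record the zeros.
  x = 0: [0↦9, 1↦8, 2↦9, 3↦1, 4↦6, 5↦2, 6↦0, 7↦0, 8↦2, 9↦6, 10↦1]  zeros at y ∈ {6, 7}
  x = 1: [0↦1, 1↦10, 2↦10, 3↦1, 4↦5, 5↦0, 6↦8, 7↦7, 8↦8, 9↦0, 10↦5]  zeros at y ∈ {5, 9}
  x = 2: [0↦6, 1↦3, 2↦2, 3↦3, 4↦6, 5↦0, 6↦7, 7↦5, 8↦5, 9↦7, 10↦0]  zeros at y ∈ {5, 10}
  x = 3: [0↦2, 1↦9, 2↦7, 3↦7, 4↦9, 5↦2, 6↦8, 7↦5, 8↦4, 9↦5, 10↦8]  zeros at y ∈ ∅
  x = 4: [0↦0, 1↦6, 2↦3, 3↦2, 4↦3, 5↦6, 6↦0, 7↦7, 8↦5, 9↦5, 10↦7]  zeros at y ∈ {0, 6}
  x = 5: [0↦0, 1↦5, 2↦1, 3↦10, 4↦10, 5↦1, 6↦5, 7↦0, 8↦8, 9↦7, 10↦8]  zeros at y ∈ {0, 7}
  x = 6: [0↦2, 1↦6, 2↦1, 3↦9, 4↦8, 5↦9, 6↦1, 7↦6, 8↦2, 9↦0, 10↦0]  zeros at y ∈ {9, 10}
  x = 7: [0↦6, 1↦9, 2↦3, 3↦10, 4↦8, 5↦8, 6↦10, 7↦3, 8↦9, 9↦6, 10↦5]  zeros at y ∈ ∅
  x = 8: [0↦1, 1↦3, 2↦7, 3↦2, 4↦10, 5↦9, 6↦10, 7↦2, 8↦7, 9↦3, 10↦1]  zeros at y ∈ ∅
  x = 9: [0↦9, 1↦10, 2↦2, 3↦7, 4↦3, 5↦1, 6↦1, 7↦3, 8↦7, 9↦2, 10↦10]  zeros at y ∈ ∅
  x = 10: [0↦8, 1↦8, 2↦10, 3↦3, 4↦9, 5↦6, 6↦5, 7↦6, 8↦9, 9↦3, 10↦10]  zeros at y ∈ ∅
Collecting zeros: affine points = {(0, 6), (0, 7), (1, 5), (1, 9), (2, 5), (2, 10), (4, 0), (4, 6), (5, 0), (5, 7), (6, 9), (6, 10)}.
Total count |C(F_11)_aff| = 12.


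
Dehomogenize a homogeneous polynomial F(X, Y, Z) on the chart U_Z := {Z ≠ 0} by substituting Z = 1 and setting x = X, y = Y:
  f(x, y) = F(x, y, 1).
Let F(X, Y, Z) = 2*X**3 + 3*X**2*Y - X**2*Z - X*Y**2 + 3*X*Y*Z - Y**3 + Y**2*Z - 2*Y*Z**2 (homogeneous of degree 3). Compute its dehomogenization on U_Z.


f(x, y) = 2*x**3 + 3*x**2*y - x**2 - x*y**2 + 3*x*y - y**3 + y**2 - 2*y

On U_Z we set Z = 1. Each monomial c·X^i·Y^j·Z^k in F becomes c·x^i·y^j·1^k = c·x^i·y^j.
Substituting Z = 1: F(X, Y, 1) = 2*x**3 + 3*x**2*y - x**2 - x*y**2 + 3*x*y - y**3 + y**2 - 2*y.
Note: deg(f) ≤ deg(F) = 3; strict inequality happens when F is divisible by Z (lost terms).


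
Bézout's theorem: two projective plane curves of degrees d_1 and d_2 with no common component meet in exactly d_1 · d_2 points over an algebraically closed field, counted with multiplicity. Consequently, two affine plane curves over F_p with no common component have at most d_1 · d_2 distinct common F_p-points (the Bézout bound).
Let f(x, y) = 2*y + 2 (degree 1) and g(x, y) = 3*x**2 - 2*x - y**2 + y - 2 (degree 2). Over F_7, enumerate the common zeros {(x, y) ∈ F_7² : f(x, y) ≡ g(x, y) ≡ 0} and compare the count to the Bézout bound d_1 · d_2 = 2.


Common zeros: ∅; count = 0; Bézout bound = 2.

deg(f) = 1, deg(g) = 2, so Bézout bound = 2.
Scan x ∈ F_7. For each x, list the y ∈ F_7 with f(x, y) ≡ 0 and those with g(x, y) ≡ 0 (mod 7); the common zeros in that column are the intersection.
  x = 0: f ≡ 0 at y ∈ {6}; g ≡ 0 at y ∈ {4}; common: ∅.
  x = 1: f ≡ 0 at y ∈ {6}; g ≡ 0 at y ∈ {3, 5}; common: ∅.
  x = 2: f ≡ 0 at y ∈ {6}; g ≡ 0 at y ∈ {3, 5}; common: ∅.
  x = 3: f ≡ 0 at y ∈ {6}; g ≡ 0 at y ∈ {4}; common: ∅.
  x = 4: f ≡ 0 at y ∈ {6}; g ≡ 0 at y ∈ ∅; common: ∅.
  x = 5: f ≡ 0 at y ∈ {6}; g ≡ 0 at y ∈ {0, 1}; common: ∅.
  x = 6: f ≡ 0 at y ∈ {6}; g ≡ 0 at y ∈ ∅; common: ∅.
Collecting: common zeros = ∅, so the count is 0.
Comparison with the Bézout bound: 0 ≤ 2 = deg(f)·deg(g), as expected for curves with no common component (the affine F_7-count falls short of the bound because intersections may lie at infinity, over extension fields, or carry multiplicity).


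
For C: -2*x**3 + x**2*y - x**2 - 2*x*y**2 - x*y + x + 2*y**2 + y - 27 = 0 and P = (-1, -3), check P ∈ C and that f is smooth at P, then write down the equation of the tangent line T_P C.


Tangent line at P: -12*x - 21*y - 75 = 0.

Step 1: f(-1, -3) = 0, so P lies on C.
Step 2: partial derivatives
  f_x(x, y) = -6*x**2 + 2*x*y - 2*x - 2*y**2 - y + 1, f_y(x, y) = x**2 - 4*x*y - x + 4*y + 1.
  f_x(P) = -12, f_y(P) = -21 (gradient nonzero, so P is smooth).
Step 3: tangent line at P: -12·(x − -1) + -21·(y − -3) = 0.
Expanding: -12*x - 21*y - 75 = 0.


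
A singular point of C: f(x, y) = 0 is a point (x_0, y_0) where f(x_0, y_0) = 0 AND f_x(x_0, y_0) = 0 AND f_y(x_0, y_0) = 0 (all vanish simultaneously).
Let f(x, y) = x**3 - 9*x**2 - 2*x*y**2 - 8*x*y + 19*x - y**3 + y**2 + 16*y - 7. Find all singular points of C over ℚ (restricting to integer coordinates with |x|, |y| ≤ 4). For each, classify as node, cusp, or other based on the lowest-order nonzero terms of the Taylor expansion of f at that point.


Singular points: {(3, -2)}; classification: cusp.

Compute partial derivatives:
  f_x = 3*x**2 - 18*x - 2*y**2 - 8*y + 19.
  f_y = -4*x*y - 8*x - 3*y**2 + 2*y + 16.
Scan x_0 ∈ {−4, ..., 4}. For each x_0, f_y(x_0, y) is a polynomial in y; find its integer roots y ∈ {−4, ..., 4}, then test f_x and f at those candidates.
  x = -4: f_y(-4, y) = -3*y**2 + 18*y + 48; vanishes at y ∈ {-2}. (-4, -2): f_x = 147 ≠ 0.
  x = -3: f_y(-3, y) = -3*y**2 + 14*y + 40; vanishes at y ∈ {-2}. (-3, -2): f_x = 108 ≠ 0.
  x = -2: f_y(-2, y) = -3*y**2 + 10*y + 32; vanishes at y ∈ {-2}. (-2, -2): f_x = 75 ≠ 0.
  x = -1: f_y(-1, y) = -3*y**2 + 6*y + 24; vanishes at y ∈ {-2, 4}. (-1, -2): f_x = 48 ≠ 0; (-1, 4): f_x = -24 ≠ 0.
  x = 0: f_y(0, y) = -3*y**2 + 2*y + 16; vanishes at y ∈ {-2}. (0, -2): f_x = 27 ≠ 0.
  x = 1: f_y(1, y) = -3*y**2 - 2*y + 8; vanishes at y ∈ {-2}. (1, -2): f_x = 12 ≠ 0.
  x = 2: f_y(2, y) = -3*y**2 - 6*y; vanishes at y ∈ {-2, 0}. (2, -2): f_x = 3 ≠ 0; (2, 0): f_x = -5 ≠ 0.
  x = 3: f_y(3, y) = -3*y**2 - 10*y - 8; vanishes at y ∈ {-2}. (3, -2): f_x = 0, f = 0 — SINGULAR.
  x = 4: f_y(4, y) = -3*y**2 - 14*y - 16; vanishes at y ∈ {-2}. (4, -2): f_x = 3 ≠ 0.
Only singular point on the grid: (3, -2).
Classify: substitute x = 3 + u, y = -2 + v and expand: f = u**3 - 2*u*v**2 - v**3 + v**2.
No constant or linear terms (consistent with a singular point). Quadratic part: v**2. Cubic part: u**3 - 2*u*v**2 - v**3.
The quadratic part v**2 is a perfect square, so there is a single (double) tangent line v = 0, i.e. y = -2. Restricting the cubic part to that line (v = 0) leaves u**3 ≠ 0, so f is not divisible by v and the branch is v² ≈ -u**3 to lowest order — this is a cusp.
Classification: cusp.


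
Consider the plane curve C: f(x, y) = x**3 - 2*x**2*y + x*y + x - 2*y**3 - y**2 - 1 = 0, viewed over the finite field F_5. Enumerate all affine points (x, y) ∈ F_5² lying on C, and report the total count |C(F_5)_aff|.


Affine F_5-points: {(0, 4), (1, 3), (2, 1), (3, 4), (4, 3)}; count = 5.

For each of the 25 pairs (x, y) ∈ F_5², evaluate f(x, y) mod 5. Record the zeros.
  x = 0: [0↦4, 1↦1, 2↦4, 3↦1, 4↦0]  zeros at y ∈ {4}
  x = 1: [0↦1, 1↦2, 2↦4, 3↦0, 4↦3]  zeros at y ∈ {3}
  x = 2: [0↦4, 1↦0, 2↦2, 3↦3, 4↦1]  zeros at y ∈ {1}
  x = 3: [0↦4, 1↦1, 2↦4, 3↦1, 4↦0]  zeros at y ∈ {4}
  x = 4: [0↦2, 1↦1, 2↦1, 3↦0, 4↦1]  zeros at y ∈ {3}
Collecting zeros: affine points = {(0, 4), (1, 3), (2, 1), (3, 4), (4, 3)}.
Total count |C(F_5)_aff| = 5.


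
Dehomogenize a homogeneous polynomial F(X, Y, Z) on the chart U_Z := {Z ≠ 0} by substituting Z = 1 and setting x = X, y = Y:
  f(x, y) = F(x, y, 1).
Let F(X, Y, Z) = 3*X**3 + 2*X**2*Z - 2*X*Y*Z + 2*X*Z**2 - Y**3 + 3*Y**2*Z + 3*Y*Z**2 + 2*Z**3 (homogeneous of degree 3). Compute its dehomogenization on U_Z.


f(x, y) = 3*x**3 + 2*x**2 - 2*x*y + 2*x - y**3 + 3*y**2 + 3*y + 2

On U_Z we set Z = 1. Each monomial c·X^i·Y^j·Z^k in F becomes c·x^i·y^j·1^k = c·x^i·y^j.
Substituting Z = 1: F(X, Y, 1) = 3*x**3 + 2*x**2 - 2*x*y + 2*x - y**3 + 3*y**2 + 3*y + 2.
Note: deg(f) ≤ deg(F) = 3; strict inequality happens when F is divisible by Z (lost terms).


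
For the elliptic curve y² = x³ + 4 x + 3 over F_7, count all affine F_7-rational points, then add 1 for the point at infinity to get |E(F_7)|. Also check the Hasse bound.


Affine points = {(1, 1), (1, 6), (3, 0), (5, 1), (5, 6)}; affine count = 5; |E(F_7)| = 6.

Discriminant check: Δ ∝ 4a³ + 27b² = 4·4³ + 27·3² = 4·64 + 27·9 ≡ 2 (mod 7). Nonzero ⇒ E is nonsingular.
For each x ∈ F_7, compute rhs = x³ + 4·x + 3 mod 7, then count y ∈ F_7 with y² ≡ rhs.
  x = 0: rhs = 3, matching y values: none (0 points).
  x = 1: rhs = 1, matching y values: 1, 6 (2 points).
  x = 2: rhs = 5, matching y values: none (0 points).
  x = 3: rhs = 0, matching y values: 0 (1 points).
  x = 4: rhs = 6, matching y values: none (0 points).
  x = 5: rhs = 1, matching y values: 1, 6 (2 points).
  x = 6: rhs = 5, matching y values: none (0 points).
Total affine count: 5.
Full point count |E(F_7)| = 5 + 1 = 6.
Hasse bound: |6 − (7+1)| = |-2| = 2 ≤ 2√7 ≈ 5.2915 ✓.


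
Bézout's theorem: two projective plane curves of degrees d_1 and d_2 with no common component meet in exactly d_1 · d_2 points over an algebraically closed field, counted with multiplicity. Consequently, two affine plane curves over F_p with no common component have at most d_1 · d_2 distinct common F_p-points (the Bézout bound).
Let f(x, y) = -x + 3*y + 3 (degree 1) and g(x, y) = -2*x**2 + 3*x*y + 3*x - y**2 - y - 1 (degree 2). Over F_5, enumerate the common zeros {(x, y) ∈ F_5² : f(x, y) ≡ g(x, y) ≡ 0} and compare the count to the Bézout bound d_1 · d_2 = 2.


Common zeros: {(3, 0)}; count = 1; Bézout bound = 2.

deg(f) = 1, deg(g) = 2, so Bézout bound = 2.
Scan x ∈ F_5. For each x, list the y ∈ F_5 with f(x, y) ≡ 0 and those with g(x, y) ≡ 0 (mod 5); the common zeros in that column are the intersection.
  x = 0: f ≡ 0 at y ∈ {4}; g ≡ 0 at y ∈ ∅; common: ∅.
  x = 1: f ≡ 0 at y ∈ {1}; g ≡ 0 at y ∈ {0, 2}; common: ∅.
  x = 2: f ≡ 0 at y ∈ {3}; g ≡ 0 at y ∈ ∅; common: ∅.
  x = 3: f ≡ 0 at y ∈ {0}; g ≡ 0 at y ∈ {0, 3}; common: {0}.
  x = 4: f ≡ 0 at y ∈ {2}; g ≡ 0 at y ∈ ∅; common: ∅.
Collecting: common zeros = {(3, 0)}, so the count is 1.
Comparison with the Bézout bound: 1 ≤ 2 = deg(f)·deg(g), as expected for curves with no common component (the affine F_5-count falls short of the bound because intersections may lie at infinity, over extension fields, or carry multiplicity).


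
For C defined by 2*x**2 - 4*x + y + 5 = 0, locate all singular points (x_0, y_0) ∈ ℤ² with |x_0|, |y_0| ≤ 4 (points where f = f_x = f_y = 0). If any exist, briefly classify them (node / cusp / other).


No singular points in the scanned grid; C is smooth there.

Compute partial derivatives:
  f_x = 4*x - 4.
  f_y = 1.
f_y = 1 is a nonzero constant, so f_y never vanishes: no point (x, y) can satisfy f = f_x = f_y = 0. In particular no (x, y) ∈ {−4, ..., 4}² is singular; the curve is smooth.


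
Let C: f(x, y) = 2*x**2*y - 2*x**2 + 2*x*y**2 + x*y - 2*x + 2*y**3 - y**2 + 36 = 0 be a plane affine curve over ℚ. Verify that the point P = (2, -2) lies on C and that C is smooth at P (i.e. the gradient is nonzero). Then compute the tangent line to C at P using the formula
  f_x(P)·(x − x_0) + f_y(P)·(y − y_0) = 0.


Tangent line at P: -20*x + 22*y + 84 = 0.

Step 1: f(2, -2) = 0, so P lies on C.
Step 2: partial derivatives
  f_x(x, y) = 4*x*y - 4*x + 2*y**2 + y - 2, f_y(x, y) = 2*x**2 + 4*x*y + x + 6*y**2 - 2*y.
  f_x(P) = -20, f_y(P) = 22 (gradient nonzero, so P is smooth).
Step 3: tangent line at P: -20·(x − 2) + 22·(y − -2) = 0.
Expanding: -20*x + 22*y + 84 = 0.


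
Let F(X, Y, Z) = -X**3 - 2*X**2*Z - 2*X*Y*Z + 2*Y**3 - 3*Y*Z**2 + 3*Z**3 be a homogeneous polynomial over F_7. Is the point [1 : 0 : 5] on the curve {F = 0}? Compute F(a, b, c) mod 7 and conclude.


F(1,0,5) ≡ 0 (mod 7); P is on the curve.

Evaluate F(1, 0, 5) term-by-term (mod 7).
  -X**3 ↦ -1·1·1·1 = -1
  -2*X**2*Z ↦ -2·1·1·5 = -10
  -2*X*Y*Z ↦ -2·1·0·5 = 0
  2*Y**3 ↦ 2·1·0·1 = 0
  -3*Y*Z**2 ↦ -3·1·0·25 = 0
  3*Z**3 ↦ 3·1·1·125 = 375
Sum: F(1, 0, 5) = (-1) + (-10) + (0) + (0) + (0) + (375) = 364.
Reducing mod 7: 364 ≡ 0 (mod 7).
Since F(a, b, c) ≡ 0 (mod 7), P lies on the curve.


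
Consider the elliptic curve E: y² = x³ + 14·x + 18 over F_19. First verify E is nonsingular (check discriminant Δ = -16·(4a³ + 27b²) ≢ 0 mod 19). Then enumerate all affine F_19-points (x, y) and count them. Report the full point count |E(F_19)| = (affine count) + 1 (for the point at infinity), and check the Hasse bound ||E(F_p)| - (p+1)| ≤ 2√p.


Affine points = {(2, 4), (2, 15), (3, 7), (3, 12), (4, 9), (4, 10), (5, 2), (5, 17), (16, 5), (16, 14), (17, 1), (17, 18)}; affine count = 12; |E(F_19)| = 13.

Discriminant check: Δ ∝ 4a³ + 27b² = 4·14³ + 27·18² = 4·2744 + 27·324 ≡ 2 (mod 19). Nonzero ⇒ E is nonsingular.
For each x ∈ F_19, compute rhs = x³ + 14·x + 18 mod 19, then count y ∈ F_19 with y² ≡ rhs.
  x = 0: rhs = 18, matching y values: none (0 points).
  x = 1: rhs = 14, matching y values: none (0 points).
  x = 2: rhs = 16, matching y values: 4, 15 (2 points).
  x = 3: rhs = 11, matching y values: 7, 12 (2 points).
  x = 4: rhs = 5, matching y values: 9, 10 (2 points).
  x = 5: rhs = 4, matching y values: 2, 17 (2 points).
  x = 6: rhs = 14, matching y values: none (0 points).
  x = 7: rhs = 3, matching y values: none (0 points).
  x = 8: rhs = 15, matching y values: none (0 points).
  x = 9: rhs = 18, matching y values: none (0 points).
  x = 10: rhs = 18, matching y values: none (0 points).
  x = 11: rhs = 2, matching y values: none (0 points).
  x = 12: rhs = 14, matching y values: none (0 points).
  x = 13: rhs = 3, matching y values: none (0 points).
  x = 14: rhs = 13, matching y values: none (0 points).
  x = 15: rhs = 12, matching y values: none (0 points).
  x = 16: rhs = 6, matching y values: 5, 14 (2 points).
  x = 17: rhs = 1, matching y values: 1, 18 (2 points).
  x = 18: rhs = 3, matching y values: none (0 points).
Total affine count: 12.
Full point count |E(F_19)| = 12 + 1 = 13.
Hasse bound: |13 − (19+1)| = |-7| = 7 ≤ 2√19 ≈ 8.7178 ✓.
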